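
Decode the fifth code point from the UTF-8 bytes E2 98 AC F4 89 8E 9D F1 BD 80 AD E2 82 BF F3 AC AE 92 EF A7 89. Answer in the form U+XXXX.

Offset 0: leading byte 0xE2 = 11100010 → 3-byte char #1 = E2 98 AC.
Offset 3: leading byte 0xF4 = 11110100 → 4-byte char #2 = F4 89 8E 9D.
Offset 7: leading byte 0xF1 = 11110001 → 4-byte char #3 = F1 BD 80 AD.
Offset 11: leading byte 0xE2 = 11100010 → 3-byte char #4 = E2 82 BF.
Offset 14: leading byte 0xF3 = 11110011 → 4-byte char #5 = F3 AC AE 92.
Leading byte 0xF3 = 11110011 matches 11110xxx → 4-byte sequence.
Byte 1: 0xF3 = 11110011, payload 011 (3 bits).
Byte 2: 0xAC = 10101100 (10xxxxxx ✓), payload 101100.
Byte 3: 0xAE = 10101110 (10xxxxxx ✓), payload 101110.
Byte 4: 0x92 = 10010010 (10xxxxxx ✓), payload 010010.
Concatenate: 011101100101110010010 = 0xECB92 (21 bits → U+ECB92).

U+ECB92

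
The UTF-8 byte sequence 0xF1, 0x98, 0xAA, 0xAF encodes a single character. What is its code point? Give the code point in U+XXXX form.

U+58AAF

Leading byte 0xF1 = 11110001 matches 11110xxx → 4-byte sequence.
Byte 1: 0xF1 = 11110001, payload 001 (3 bits).
Byte 2: 0x98 = 10011000 (10xxxxxx ✓), payload 011000.
Byte 3: 0xAA = 10101010 (10xxxxxx ✓), payload 101010.
Byte 4: 0xAF = 10101111 (10xxxxxx ✓), payload 101111.
Concatenate: 001011000101010101111 = 0x58AAF (21 bits → U+58AAF).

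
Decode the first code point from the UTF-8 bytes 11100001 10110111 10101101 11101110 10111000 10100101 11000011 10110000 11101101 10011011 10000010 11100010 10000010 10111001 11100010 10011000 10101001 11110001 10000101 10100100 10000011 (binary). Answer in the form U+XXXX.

U+1DED

Offset 0: leading byte 0xE1 = 11100001 → 3-byte char #1 = E1 B7 AD.
Leading byte 0xE1 = 11100001 matches 1110xxxx → 3-byte sequence.
Byte 1: 0xE1 = 11100001, payload 0001 (4 bits).
Byte 2: 0xB7 = 10110111 (10xxxxxx ✓), payload 110111.
Byte 3: 0xAD = 10101101 (10xxxxxx ✓), payload 101101.
Concatenate: 0001110111101101 = 0x1DED (16 bits → U+1DED).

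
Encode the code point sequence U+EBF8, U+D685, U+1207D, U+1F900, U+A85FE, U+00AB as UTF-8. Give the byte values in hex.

EE AF B8 ED 9A 85 F0 92 81 BD F0 9F A4 80 F2 A8 97 BE C2 AB

U+EBF8: 3-byte form → EE AF B8.
U+D685: 3-byte form → ED 9A 85.
U+1207D: 4-byte form → F0 92 81 BD.
U+1F900: 4-byte form → F0 9F A4 80.
U+A85FE: 4-byte form → F2 A8 97 BE.
U+00AB: 2-byte form → C2 AB.
Concatenated (20 bytes): EE AF B8 ED 9A 85 F0 92 81 BD F0 9F A4 80 F2 A8 97 BE C2 AB.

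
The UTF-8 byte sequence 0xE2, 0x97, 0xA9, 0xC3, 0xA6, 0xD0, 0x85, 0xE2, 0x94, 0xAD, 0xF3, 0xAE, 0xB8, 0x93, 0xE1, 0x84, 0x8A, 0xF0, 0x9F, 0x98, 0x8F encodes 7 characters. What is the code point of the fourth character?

Offset 0: leading byte 0xE2 = 11100010 → 3-byte char #1 = E2 97 A9.
Offset 3: leading byte 0xC3 = 11000011 → 2-byte char #2 = C3 A6.
Offset 5: leading byte 0xD0 = 11010000 → 2-byte char #3 = D0 85.
Offset 7: leading byte 0xE2 = 11100010 → 3-byte char #4 = E2 94 AD.
Leading byte 0xE2 = 11100010 matches 1110xxxx → 3-byte sequence.
Byte 1: 0xE2 = 11100010, payload 0010 (4 bits).
Byte 2: 0x94 = 10010100 (10xxxxxx ✓), payload 010100.
Byte 3: 0xAD = 10101101 (10xxxxxx ✓), payload 101101.
Concatenate: 0010010100101101 = 0x252D (16 bits → U+252D).

U+252D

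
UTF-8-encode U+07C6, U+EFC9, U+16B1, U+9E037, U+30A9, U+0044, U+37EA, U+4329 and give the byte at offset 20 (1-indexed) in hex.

0xE4

1-indexed offset 20 is 0-indexed offset 19.
U+07C6 → 2-byte form DF 86 at offsets 0–1.
U+EFC9 → 3-byte form EE BF 89 at offsets 2–4.
U+16B1 → 3-byte form E1 9A B1 at offsets 5–7.
U+9E037 → 4-byte form F2 9E 80 B7 at offsets 8–11.
U+30A9 → 3-byte form E3 82 A9 at offsets 12–14.
U+0044 → 1-byte form 44 at offsets 15–15.
U+37EA → 3-byte form E3 9F AA at offsets 16–18.
U+4329 → 3-byte form E4 8C A9 at offsets 19–21.
Offset 19 falls in char 8's range; it's byte 1 of E4 8C A9 = 0xE4.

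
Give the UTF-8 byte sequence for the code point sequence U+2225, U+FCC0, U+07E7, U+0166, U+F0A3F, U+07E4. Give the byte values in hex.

E2 88 A5 EF B3 80 DF A7 C5 A6 F3 B0 A8 BF DF A4

U+2225: 3-byte form → E2 88 A5.
U+FCC0: 3-byte form → EF B3 80.
U+07E7: 2-byte form → DF A7.
U+0166: 2-byte form → C5 A6.
U+F0A3F: 4-byte form → F3 B0 A8 BF.
U+07E4: 2-byte form → DF A4.
Concatenated (16 bytes): E2 88 A5 EF B3 80 DF A7 C5 A6 F3 B0 A8 BF DF A4.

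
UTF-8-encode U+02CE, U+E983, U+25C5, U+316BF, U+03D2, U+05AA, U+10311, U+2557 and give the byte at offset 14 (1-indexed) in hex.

1-indexed offset 14 is 0-indexed offset 13.
U+02CE → 2-byte form CB 8E at offsets 0–1.
U+E983 → 3-byte form EE A6 83 at offsets 2–4.
U+25C5 → 3-byte form E2 97 85 at offsets 5–7.
U+316BF → 4-byte form F0 B1 9A BF at offsets 8–11.
U+03D2 → 2-byte form CF 92 at offsets 12–13.
Offset 13 falls in char 5's range; it's byte 2 of CF 92 = 0x92.

0x92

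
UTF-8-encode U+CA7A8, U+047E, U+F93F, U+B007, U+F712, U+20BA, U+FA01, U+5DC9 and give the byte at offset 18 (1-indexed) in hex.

0xBA

1-indexed offset 18 is 0-indexed offset 17.
U+CA7A8 → 4-byte form F3 8A 9E A8 at offsets 0–3.
U+047E → 2-byte form D1 BE at offsets 4–5.
U+F93F → 3-byte form EF A4 BF at offsets 6–8.
U+B007 → 3-byte form EB 80 87 at offsets 9–11.
U+F712 → 3-byte form EF 9C 92 at offsets 12–14.
U+20BA → 3-byte form E2 82 BA at offsets 15–17.
Offset 17 falls in char 6's range; it's byte 3 of E2 82 BA = 0xBA.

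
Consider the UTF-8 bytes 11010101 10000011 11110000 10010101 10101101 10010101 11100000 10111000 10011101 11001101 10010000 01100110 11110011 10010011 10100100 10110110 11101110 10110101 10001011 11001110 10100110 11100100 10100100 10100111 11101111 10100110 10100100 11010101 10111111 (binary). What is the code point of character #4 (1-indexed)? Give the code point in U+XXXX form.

U+0350

Offset 0: leading byte 0xD5 = 11010101 → 2-byte char #1 = D5 83.
Offset 2: leading byte 0xF0 = 11110000 → 4-byte char #2 = F0 95 AD 95.
Offset 6: leading byte 0xE0 = 11100000 → 3-byte char #3 = E0 B8 9D.
Offset 9: leading byte 0xCD = 11001101 → 2-byte char #4 = CD 90.
Leading byte 0xCD = 11001101 matches 110xxxxx → 2-byte sequence.
Byte 1: 0xCD = 11001101, payload 01101 (5 bits).
Byte 2: 0x90 = 10010000 (10xxxxxx ✓), payload 010000.
Concatenate: 01101010000 = 0x350 (11 bits → U+0350).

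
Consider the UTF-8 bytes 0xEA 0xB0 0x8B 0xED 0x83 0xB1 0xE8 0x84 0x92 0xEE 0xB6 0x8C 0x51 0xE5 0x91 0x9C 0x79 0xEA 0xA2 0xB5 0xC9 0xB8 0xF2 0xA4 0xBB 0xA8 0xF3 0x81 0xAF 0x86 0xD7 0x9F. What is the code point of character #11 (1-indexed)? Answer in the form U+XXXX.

Offset 0: leading byte 0xEA = 11101010 → 3-byte char #1 = EA B0 8B.
Offset 3: leading byte 0xED = 11101101 → 3-byte char #2 = ED 83 B1.
Offset 6: leading byte 0xE8 = 11101000 → 3-byte char #3 = E8 84 92.
Offset 9: leading byte 0xEE = 11101110 → 3-byte char #4 = EE B6 8C.
Offset 12: leading byte 0x51 = 01010001 → 1-byte char #5 = 51.
Offset 13: leading byte 0xE5 = 11100101 → 3-byte char #6 = E5 91 9C.
Offset 16: leading byte 0x79 = 01111001 → 1-byte char #7 = 79.
Offset 17: leading byte 0xEA = 11101010 → 3-byte char #8 = EA A2 B5.
Offset 20: leading byte 0xC9 = 11001001 → 2-byte char #9 = C9 B8.
Offset 22: leading byte 0xF2 = 11110010 → 4-byte char #10 = F2 A4 BB A8.
Offset 26: leading byte 0xF3 = 11110011 → 4-byte char #11 = F3 81 AF 86.
Leading byte 0xF3 = 11110011 matches 11110xxx → 4-byte sequence.
Byte 1: 0xF3 = 11110011, payload 011 (3 bits).
Byte 2: 0x81 = 10000001 (10xxxxxx ✓), payload 000001.
Byte 3: 0xAF = 10101111 (10xxxxxx ✓), payload 101111.
Byte 4: 0x86 = 10000110 (10xxxxxx ✓), payload 000110.
Concatenate: 011000001101111000110 = 0xC1BC6 (21 bits → U+C1BC6).

U+C1BC6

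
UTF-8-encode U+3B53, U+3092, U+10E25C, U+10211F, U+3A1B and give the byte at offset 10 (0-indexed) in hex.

U+3B53 → 3-byte form E3 AD 93 at offsets 0–2.
U+3092 → 3-byte form E3 82 92 at offsets 3–5.
U+10E25C → 4-byte form F4 8E 89 9C at offsets 6–9.
U+10211F → 4-byte form F4 82 84 9F at offsets 10–13.
Offset 10 falls in char 4's range; it's byte 1 of F4 82 84 9F = 0xF4.

0xF4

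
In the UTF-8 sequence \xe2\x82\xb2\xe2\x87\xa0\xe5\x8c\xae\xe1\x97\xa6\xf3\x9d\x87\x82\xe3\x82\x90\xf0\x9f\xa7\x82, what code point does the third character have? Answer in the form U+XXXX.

Offset 0: leading byte 0xE2 = 11100010 → 3-byte char #1 = E2 82 B2.
Offset 3: leading byte 0xE2 = 11100010 → 3-byte char #2 = E2 87 A0.
Offset 6: leading byte 0xE5 = 11100101 → 3-byte char #3 = E5 8C AE.
Leading byte 0xE5 = 11100101 matches 1110xxxx → 3-byte sequence.
Byte 1: 0xE5 = 11100101, payload 0101 (4 bits).
Byte 2: 0x8C = 10001100 (10xxxxxx ✓), payload 001100.
Byte 3: 0xAE = 10101110 (10xxxxxx ✓), payload 101110.
Concatenate: 0101001100101110 = 0x532E (16 bits → U+532E).

U+532E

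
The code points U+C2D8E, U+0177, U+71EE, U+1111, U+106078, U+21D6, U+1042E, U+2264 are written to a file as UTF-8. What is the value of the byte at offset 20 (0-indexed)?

0x90

U+C2D8E → 4-byte form F3 82 B6 8E at offsets 0–3.
U+0177 → 2-byte form C5 B7 at offsets 4–5.
U+71EE → 3-byte form E7 87 AE at offsets 6–8.
U+1111 → 3-byte form E1 84 91 at offsets 9–11.
U+106078 → 4-byte form F4 86 81 B8 at offsets 12–15.
U+21D6 → 3-byte form E2 87 96 at offsets 16–18.
U+1042E → 4-byte form F0 90 90 AE at offsets 19–22.
Offset 20 falls in char 7's range; it's byte 2 of F0 90 90 AE = 0x90.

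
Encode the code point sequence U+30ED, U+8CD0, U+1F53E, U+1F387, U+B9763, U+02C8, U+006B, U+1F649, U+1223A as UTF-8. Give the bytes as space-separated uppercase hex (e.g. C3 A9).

U+30ED: 3-byte form → E3 83 AD.
U+8CD0: 3-byte form → E8 B3 90.
U+1F53E: 4-byte form → F0 9F 94 BE.
U+1F387: 4-byte form → F0 9F 8E 87.
U+B9763: 4-byte form → F2 B9 9D A3.
U+02C8: 2-byte form → CB 88.
U+006B: 1-byte form → 6B.
U+1F649: 4-byte form → F0 9F 99 89.
U+1223A: 4-byte form → F0 92 88 BA.
Concatenated (29 bytes): E3 83 AD E8 B3 90 F0 9F 94 BE F0 9F 8E 87 F2 B9 9D A3 CB 88 6B F0 9F 99 89 F0 92 88 BA.

E3 83 AD E8 B3 90 F0 9F 94 BE F0 9F 8E 87 F2 B9 9D A3 CB 88 6B F0 9F 99 89 F0 92 88 BA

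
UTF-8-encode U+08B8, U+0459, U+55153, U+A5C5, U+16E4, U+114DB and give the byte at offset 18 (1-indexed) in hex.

0x93

1-indexed offset 18 is 0-indexed offset 17.
U+08B8 → 3-byte form E0 A2 B8 at offsets 0–2.
U+0459 → 2-byte form D1 99 at offsets 3–4.
U+55153 → 4-byte form F1 95 85 93 at offsets 5–8.
U+A5C5 → 3-byte form EA 97 85 at offsets 9–11.
U+16E4 → 3-byte form E1 9B A4 at offsets 12–14.
U+114DB → 4-byte form F0 91 93 9B at offsets 15–18.
Offset 17 falls in char 6's range; it's byte 3 of F0 91 93 9B = 0x93.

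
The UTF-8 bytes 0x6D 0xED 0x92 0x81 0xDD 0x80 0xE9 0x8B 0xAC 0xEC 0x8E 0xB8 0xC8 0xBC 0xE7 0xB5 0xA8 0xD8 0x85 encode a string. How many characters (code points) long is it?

Byte at offset 0: 0x6D = 01101101 → 1-byte char (#1). Advance 1.
Byte at offset 1: 0xED = 11101101 → 3-byte char (#2). Advance 3.
Byte at offset 4: 0xDD = 11011101 → 2-byte char (#3). Advance 2.
Byte at offset 6: 0xE9 = 11101001 → 3-byte char (#4). Advance 3.
Byte at offset 9: 0xEC = 11101100 → 3-byte char (#5). Advance 3.
Byte at offset 12: 0xC8 = 11001000 → 2-byte char (#6). Advance 2.
Byte at offset 14: 0xE7 = 11100111 → 3-byte char (#7). Advance 3.
Byte at offset 17: 0xD8 = 11011000 → 2-byte char (#8). Advance 2.
Reached end at offset 19 after 8 code points.

8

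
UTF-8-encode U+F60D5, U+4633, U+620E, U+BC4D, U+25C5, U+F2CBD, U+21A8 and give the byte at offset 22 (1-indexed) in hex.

0x86

1-indexed offset 22 is 0-indexed offset 21.
U+F60D5 → 4-byte form F3 B6 83 95 at offsets 0–3.
U+4633 → 3-byte form E4 98 B3 at offsets 4–6.
U+620E → 3-byte form E6 88 8E at offsets 7–9.
U+BC4D → 3-byte form EB B1 8D at offsets 10–12.
U+25C5 → 3-byte form E2 97 85 at offsets 13–15.
U+F2CBD → 4-byte form F3 B2 B2 BD at offsets 16–19.
U+21A8 → 3-byte form E2 86 A8 at offsets 20–22.
Offset 21 falls in char 7's range; it's byte 2 of E2 86 A8 = 0x86.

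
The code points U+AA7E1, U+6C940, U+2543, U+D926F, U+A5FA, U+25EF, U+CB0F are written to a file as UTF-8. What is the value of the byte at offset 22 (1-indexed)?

1-indexed offset 22 is 0-indexed offset 21.
U+AA7E1 → 4-byte form F2 AA 9F A1 at offsets 0–3.
U+6C940 → 4-byte form F1 AC A5 80 at offsets 4–7.
U+2543 → 3-byte form E2 95 83 at offsets 8–10.
U+D926F → 4-byte form F3 99 89 AF at offsets 11–14.
U+A5FA → 3-byte form EA 97 BA at offsets 15–17.
U+25EF → 3-byte form E2 97 AF at offsets 18–20.
U+CB0F → 3-byte form EC AC 8F at offsets 21–23.
Offset 21 falls in char 7's range; it's byte 1 of EC AC 8F = 0xEC.

0xEC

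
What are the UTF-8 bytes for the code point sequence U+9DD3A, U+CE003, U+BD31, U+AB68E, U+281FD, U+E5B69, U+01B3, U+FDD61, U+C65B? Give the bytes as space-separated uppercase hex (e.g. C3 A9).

F2 9D B4 BA F3 8E 80 83 EB B4 B1 F2 AB 9A 8E F0 A8 87 BD F3 A5 AD A9 C6 B3 F3 BD B5 A1 EC 99 9B

U+9DD3A: 4-byte form → F2 9D B4 BA.
U+CE003: 4-byte form → F3 8E 80 83.
U+BD31: 3-byte form → EB B4 B1.
U+AB68E: 4-byte form → F2 AB 9A 8E.
U+281FD: 4-byte form → F0 A8 87 BD.
U+E5B69: 4-byte form → F3 A5 AD A9.
U+01B3: 2-byte form → C6 B3.
U+FDD61: 4-byte form → F3 BD B5 A1.
U+C65B: 3-byte form → EC 99 9B.
Concatenated (32 bytes): F2 9D B4 BA F3 8E 80 83 EB B4 B1 F2 AB 9A 8E F0 A8 87 BD F3 A5 AD A9 C6 B3 F3 BD B5 A1 EC 99 9B.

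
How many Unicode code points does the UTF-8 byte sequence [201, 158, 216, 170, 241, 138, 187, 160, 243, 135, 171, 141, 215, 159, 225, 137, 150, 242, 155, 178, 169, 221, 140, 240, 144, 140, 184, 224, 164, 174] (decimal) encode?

Byte at offset 0: 0xC9 = 11001001 → 2-byte char (#1). Advance 2.
Byte at offset 2: 0xD8 = 11011000 → 2-byte char (#2). Advance 2.
Byte at offset 4: 0xF1 = 11110001 → 4-byte char (#3). Advance 4.
Byte at offset 8: 0xF3 = 11110011 → 4-byte char (#4). Advance 4.
Byte at offset 12: 0xD7 = 11010111 → 2-byte char (#5). Advance 2.
Byte at offset 14: 0xE1 = 11100001 → 3-byte char (#6). Advance 3.
Byte at offset 17: 0xF2 = 11110010 → 4-byte char (#7). Advance 4.
Byte at offset 21: 0xDD = 11011101 → 2-byte char (#8). Advance 2.
Byte at offset 23: 0xF0 = 11110000 → 4-byte char (#9). Advance 4.
Byte at offset 27: 0xE0 = 11100000 → 3-byte char (#10). Advance 3.
Reached end at offset 30 after 10 code points.

10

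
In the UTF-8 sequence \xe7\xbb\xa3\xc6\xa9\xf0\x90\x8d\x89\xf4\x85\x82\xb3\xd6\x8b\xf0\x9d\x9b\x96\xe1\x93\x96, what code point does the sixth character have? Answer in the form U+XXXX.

Offset 0: leading byte 0xE7 = 11100111 → 3-byte char #1 = E7 BB A3.
Offset 3: leading byte 0xC6 = 11000110 → 2-byte char #2 = C6 A9.
Offset 5: leading byte 0xF0 = 11110000 → 4-byte char #3 = F0 90 8D 89.
Offset 9: leading byte 0xF4 = 11110100 → 4-byte char #4 = F4 85 82 B3.
Offset 13: leading byte 0xD6 = 11010110 → 2-byte char #5 = D6 8B.
Offset 15: leading byte 0xF0 = 11110000 → 4-byte char #6 = F0 9D 9B 96.
Leading byte 0xF0 = 11110000 matches 11110xxx → 4-byte sequence.
Byte 1: 0xF0 = 11110000, payload 000 (3 bits).
Byte 2: 0x9D = 10011101 (10xxxxxx ✓), payload 011101.
Byte 3: 0x9B = 10011011 (10xxxxxx ✓), payload 011011.
Byte 4: 0x96 = 10010110 (10xxxxxx ✓), payload 010110.
Concatenate: 000011101011011010110 = 0x1D6D6 (21 bits → U+1D6D6).

U+1D6D6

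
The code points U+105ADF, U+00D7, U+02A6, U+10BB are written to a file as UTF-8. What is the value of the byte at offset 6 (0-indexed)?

U+105ADF → 4-byte form F4 85 AB 9F at offsets 0–3.
U+00D7 → 2-byte form C3 97 at offsets 4–5.
U+02A6 → 2-byte form CA A6 at offsets 6–7.
Offset 6 falls in char 3's range; it's byte 1 of CA A6 = 0xCA.

0xCA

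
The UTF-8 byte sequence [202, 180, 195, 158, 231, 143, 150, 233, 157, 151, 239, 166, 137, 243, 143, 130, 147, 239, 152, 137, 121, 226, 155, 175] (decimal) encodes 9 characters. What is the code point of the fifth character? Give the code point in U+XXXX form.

Offset 0: leading byte 0xCA = 11001010 → 2-byte char #1 = CA B4.
Offset 2: leading byte 0xC3 = 11000011 → 2-byte char #2 = C3 9E.
Offset 4: leading byte 0xE7 = 11100111 → 3-byte char #3 = E7 8F 96.
Offset 7: leading byte 0xE9 = 11101001 → 3-byte char #4 = E9 9D 97.
Offset 10: leading byte 0xEF = 11101111 → 3-byte char #5 = EF A6 89.
Leading byte 0xEF = 11101111 matches 1110xxxx → 3-byte sequence.
Byte 1: 0xEF = 11101111, payload 1111 (4 bits).
Byte 2: 0xA6 = 10100110 (10xxxxxx ✓), payload 100110.
Byte 3: 0x89 = 10001001 (10xxxxxx ✓), payload 001001.
Concatenate: 1111100110001001 = 0xF989 (16 bits → U+F989).

U+F989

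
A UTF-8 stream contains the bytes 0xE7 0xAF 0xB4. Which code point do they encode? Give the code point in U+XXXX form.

U+7BF4

Leading byte 0xE7 = 11100111 matches 1110xxxx → 3-byte sequence.
Byte 1: 0xE7 = 11100111, payload 0111 (4 bits).
Byte 2: 0xAF = 10101111 (10xxxxxx ✓), payload 101111.
Byte 3: 0xB4 = 10110100 (10xxxxxx ✓), payload 110100.
Concatenate: 0111101111110100 = 0x7BF4 (16 bits → U+7BF4).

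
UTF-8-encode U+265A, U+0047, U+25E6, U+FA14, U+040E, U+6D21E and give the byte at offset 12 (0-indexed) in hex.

0xF1

U+265A → 3-byte form E2 99 9A at offsets 0–2.
U+0047 → 1-byte form 47 at offsets 3–3.
U+25E6 → 3-byte form E2 97 A6 at offsets 4–6.
U+FA14 → 3-byte form EF A8 94 at offsets 7–9.
U+040E → 2-byte form D0 8E at offsets 10–11.
U+6D21E → 4-byte form F1 AD 88 9E at offsets 12–15.
Offset 12 falls in char 6's range; it's byte 1 of F1 AD 88 9E = 0xF1.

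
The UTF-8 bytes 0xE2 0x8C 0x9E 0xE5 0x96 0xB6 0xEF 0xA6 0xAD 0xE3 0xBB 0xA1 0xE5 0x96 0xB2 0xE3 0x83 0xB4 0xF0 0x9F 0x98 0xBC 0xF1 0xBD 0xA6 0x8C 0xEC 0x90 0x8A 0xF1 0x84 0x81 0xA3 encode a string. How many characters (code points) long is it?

10

Byte at offset 0: 0xE2 = 11100010 → 3-byte char (#1). Advance 3.
Byte at offset 3: 0xE5 = 11100101 → 3-byte char (#2). Advance 3.
Byte at offset 6: 0xEF = 11101111 → 3-byte char (#3). Advance 3.
Byte at offset 9: 0xE3 = 11100011 → 3-byte char (#4). Advance 3.
Byte at offset 12: 0xE5 = 11100101 → 3-byte char (#5). Advance 3.
Byte at offset 15: 0xE3 = 11100011 → 3-byte char (#6). Advance 3.
Byte at offset 18: 0xF0 = 11110000 → 4-byte char (#7). Advance 4.
Byte at offset 22: 0xF1 = 11110001 → 4-byte char (#8). Advance 4.
Byte at offset 26: 0xEC = 11101100 → 3-byte char (#9). Advance 3.
Byte at offset 29: 0xF1 = 11110001 → 4-byte char (#10). Advance 4.
Reached end at offset 33 after 10 code points.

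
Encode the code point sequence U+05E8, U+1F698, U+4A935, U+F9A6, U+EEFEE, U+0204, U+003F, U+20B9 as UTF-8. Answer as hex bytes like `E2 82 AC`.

U+05E8: 2-byte form → D7 A8.
U+1F698: 4-byte form → F0 9F 9A 98.
U+4A935: 4-byte form → F1 8A A4 B5.
U+F9A6: 3-byte form → EF A6 A6.
U+EEFEE: 4-byte form → F3 AE BF AE.
U+0204: 2-byte form → C8 84.
U+003F: 1-byte form → 3F.
U+20B9: 3-byte form → E2 82 B9.
Concatenated (23 bytes): D7 A8 F0 9F 9A 98 F1 8A A4 B5 EF A6 A6 F3 AE BF AE C8 84 3F E2 82 B9.

D7 A8 F0 9F 9A 98 F1 8A A4 B5 EF A6 A6 F3 AE BF AE C8 84 3F E2 82 B9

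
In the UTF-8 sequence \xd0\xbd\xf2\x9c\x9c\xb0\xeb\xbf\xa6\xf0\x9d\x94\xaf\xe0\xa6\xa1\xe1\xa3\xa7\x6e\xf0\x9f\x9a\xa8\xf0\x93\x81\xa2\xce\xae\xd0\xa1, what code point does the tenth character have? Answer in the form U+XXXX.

U+03AE

Offset 0: leading byte 0xD0 = 11010000 → 2-byte char #1 = D0 BD.
Offset 2: leading byte 0xF2 = 11110010 → 4-byte char #2 = F2 9C 9C B0.
Offset 6: leading byte 0xEB = 11101011 → 3-byte char #3 = EB BF A6.
Offset 9: leading byte 0xF0 = 11110000 → 4-byte char #4 = F0 9D 94 AF.
Offset 13: leading byte 0xE0 = 11100000 → 3-byte char #5 = E0 A6 A1.
Offset 16: leading byte 0xE1 = 11100001 → 3-byte char #6 = E1 A3 A7.
Offset 19: leading byte 0x6E = 01101110 → 1-byte char #7 = 6E.
Offset 20: leading byte 0xF0 = 11110000 → 4-byte char #8 = F0 9F 9A A8.
Offset 24: leading byte 0xF0 = 11110000 → 4-byte char #9 = F0 93 81 A2.
Offset 28: leading byte 0xCE = 11001110 → 2-byte char #10 = CE AE.
Leading byte 0xCE = 11001110 matches 110xxxxx → 2-byte sequence.
Byte 1: 0xCE = 11001110, payload 01110 (5 bits).
Byte 2: 0xAE = 10101110 (10xxxxxx ✓), payload 101110.
Concatenate: 01110101110 = 0x3AE (11 bits → U+03AE).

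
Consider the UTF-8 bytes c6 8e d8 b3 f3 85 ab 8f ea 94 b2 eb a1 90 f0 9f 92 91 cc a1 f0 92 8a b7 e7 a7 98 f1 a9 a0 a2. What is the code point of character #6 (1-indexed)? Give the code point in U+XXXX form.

U+1F491

Offset 0: leading byte 0xC6 = 11000110 → 2-byte char #1 = C6 8E.
Offset 2: leading byte 0xD8 = 11011000 → 2-byte char #2 = D8 B3.
Offset 4: leading byte 0xF3 = 11110011 → 4-byte char #3 = F3 85 AB 8F.
Offset 8: leading byte 0xEA = 11101010 → 3-byte char #4 = EA 94 B2.
Offset 11: leading byte 0xEB = 11101011 → 3-byte char #5 = EB A1 90.
Offset 14: leading byte 0xF0 = 11110000 → 4-byte char #6 = F0 9F 92 91.
Leading byte 0xF0 = 11110000 matches 11110xxx → 4-byte sequence.
Byte 1: 0xF0 = 11110000, payload 000 (3 bits).
Byte 2: 0x9F = 10011111 (10xxxxxx ✓), payload 011111.
Byte 3: 0x92 = 10010010 (10xxxxxx ✓), payload 010010.
Byte 4: 0x91 = 10010001 (10xxxxxx ✓), payload 010001.
Concatenate: 000011111010010010001 = 0x1F491 (21 bits → U+1F491).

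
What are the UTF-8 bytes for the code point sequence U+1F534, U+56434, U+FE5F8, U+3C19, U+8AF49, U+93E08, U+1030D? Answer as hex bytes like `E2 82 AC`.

F0 9F 94 B4 F1 96 90 B4 F3 BE 97 B8 E3 B0 99 F2 8A BD 89 F2 93 B8 88 F0 90 8C 8D

U+1F534: 4-byte form → F0 9F 94 B4.
U+56434: 4-byte form → F1 96 90 B4.
U+FE5F8: 4-byte form → F3 BE 97 B8.
U+3C19: 3-byte form → E3 B0 99.
U+8AF49: 4-byte form → F2 8A BD 89.
U+93E08: 4-byte form → F2 93 B8 88.
U+1030D: 4-byte form → F0 90 8C 8D.
Concatenated (27 bytes): F0 9F 94 B4 F1 96 90 B4 F3 BE 97 B8 E3 B0 99 F2 8A BD 89 F2 93 B8 88 F0 90 8C 8D.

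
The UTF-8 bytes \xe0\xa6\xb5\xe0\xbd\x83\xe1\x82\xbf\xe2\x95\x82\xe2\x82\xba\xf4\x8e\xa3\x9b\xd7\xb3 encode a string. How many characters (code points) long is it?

7

Byte at offset 0: 0xE0 = 11100000 → 3-byte char (#1). Advance 3.
Byte at offset 3: 0xE0 = 11100000 → 3-byte char (#2). Advance 3.
Byte at offset 6: 0xE1 = 11100001 → 3-byte char (#3). Advance 3.
Byte at offset 9: 0xE2 = 11100010 → 3-byte char (#4). Advance 3.
Byte at offset 12: 0xE2 = 11100010 → 3-byte char (#5). Advance 3.
Byte at offset 15: 0xF4 = 11110100 → 4-byte char (#6). Advance 4.
Byte at offset 19: 0xD7 = 11010111 → 2-byte char (#7). Advance 2.
Reached end at offset 21 after 7 code points.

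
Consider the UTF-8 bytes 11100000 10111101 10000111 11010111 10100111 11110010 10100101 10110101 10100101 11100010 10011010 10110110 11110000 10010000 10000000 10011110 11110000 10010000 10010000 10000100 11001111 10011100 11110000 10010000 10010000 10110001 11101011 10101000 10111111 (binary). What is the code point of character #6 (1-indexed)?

U+10404

Offset 0: leading byte 0xE0 = 11100000 → 3-byte char #1 = E0 BD 87.
Offset 3: leading byte 0xD7 = 11010111 → 2-byte char #2 = D7 A7.
Offset 5: leading byte 0xF2 = 11110010 → 4-byte char #3 = F2 A5 B5 A5.
Offset 9: leading byte 0xE2 = 11100010 → 3-byte char #4 = E2 9A B6.
Offset 12: leading byte 0xF0 = 11110000 → 4-byte char #5 = F0 90 80 9E.
Offset 16: leading byte 0xF0 = 11110000 → 4-byte char #6 = F0 90 90 84.
Leading byte 0xF0 = 11110000 matches 11110xxx → 4-byte sequence.
Byte 1: 0xF0 = 11110000, payload 000 (3 bits).
Byte 2: 0x90 = 10010000 (10xxxxxx ✓), payload 010000.
Byte 3: 0x90 = 10010000 (10xxxxxx ✓), payload 010000.
Byte 4: 0x84 = 10000100 (10xxxxxx ✓), payload 000100.
Concatenate: 000010000010000000100 = 0x10404 (21 bits → U+10404).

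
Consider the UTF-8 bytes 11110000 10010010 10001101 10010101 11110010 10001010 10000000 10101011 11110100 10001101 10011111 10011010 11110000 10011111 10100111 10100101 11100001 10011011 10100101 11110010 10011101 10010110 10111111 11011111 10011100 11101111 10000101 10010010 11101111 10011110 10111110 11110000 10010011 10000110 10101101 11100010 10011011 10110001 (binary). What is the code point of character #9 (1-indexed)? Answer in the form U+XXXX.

Offset 0: leading byte 0xF0 = 11110000 → 4-byte char #1 = F0 92 8D 95.
Offset 4: leading byte 0xF2 = 11110010 → 4-byte char #2 = F2 8A 80 AB.
Offset 8: leading byte 0xF4 = 11110100 → 4-byte char #3 = F4 8D 9F 9A.
Offset 12: leading byte 0xF0 = 11110000 → 4-byte char #4 = F0 9F A7 A5.
Offset 16: leading byte 0xE1 = 11100001 → 3-byte char #5 = E1 9B A5.
Offset 19: leading byte 0xF2 = 11110010 → 4-byte char #6 = F2 9D 96 BF.
Offset 23: leading byte 0xDF = 11011111 → 2-byte char #7 = DF 9C.
Offset 25: leading byte 0xEF = 11101111 → 3-byte char #8 = EF 85 92.
Offset 28: leading byte 0xEF = 11101111 → 3-byte char #9 = EF 9E BE.
Leading byte 0xEF = 11101111 matches 1110xxxx → 3-byte sequence.
Byte 1: 0xEF = 11101111, payload 1111 (4 bits).
Byte 2: 0x9E = 10011110 (10xxxxxx ✓), payload 011110.
Byte 3: 0xBE = 10111110 (10xxxxxx ✓), payload 111110.
Concatenate: 1111011110111110 = 0xF7BE (16 bits → U+F7BE).

U+F7BE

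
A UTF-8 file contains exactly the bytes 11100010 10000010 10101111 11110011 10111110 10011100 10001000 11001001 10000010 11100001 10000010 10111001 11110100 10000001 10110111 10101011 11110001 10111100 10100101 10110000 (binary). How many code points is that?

6

Byte at offset 0: 0xE2 = 11100010 → 3-byte char (#1). Advance 3.
Byte at offset 3: 0xF3 = 11110011 → 4-byte char (#2). Advance 4.
Byte at offset 7: 0xC9 = 11001001 → 2-byte char (#3). Advance 2.
Byte at offset 9: 0xE1 = 11100001 → 3-byte char (#4). Advance 3.
Byte at offset 12: 0xF4 = 11110100 → 4-byte char (#5). Advance 4.
Byte at offset 16: 0xF1 = 11110001 → 4-byte char (#6). Advance 4.
Reached end at offset 20 after 6 code points.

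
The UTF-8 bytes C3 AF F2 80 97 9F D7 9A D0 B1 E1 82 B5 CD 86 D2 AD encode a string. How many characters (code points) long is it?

7

Byte at offset 0: 0xC3 = 11000011 → 2-byte char (#1). Advance 2.
Byte at offset 2: 0xF2 = 11110010 → 4-byte char (#2). Advance 4.
Byte at offset 6: 0xD7 = 11010111 → 2-byte char (#3). Advance 2.
Byte at offset 8: 0xD0 = 11010000 → 2-byte char (#4). Advance 2.
Byte at offset 10: 0xE1 = 11100001 → 3-byte char (#5). Advance 3.
Byte at offset 13: 0xCD = 11001101 → 2-byte char (#6). Advance 2.
Byte at offset 15: 0xD2 = 11010010 → 2-byte char (#7). Advance 2.
Reached end at offset 17 after 7 code points.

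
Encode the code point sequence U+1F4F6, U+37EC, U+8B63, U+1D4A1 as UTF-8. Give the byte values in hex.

F0 9F 93 B6 E3 9F AC E8 AD A3 F0 9D 92 A1

U+1F4F6: 4-byte form → F0 9F 93 B6.
U+37EC: 3-byte form → E3 9F AC.
U+8B63: 3-byte form → E8 AD A3.
U+1D4A1: 4-byte form → F0 9D 92 A1.
Concatenated (14 bytes): F0 9F 93 B6 E3 9F AC E8 AD A3 F0 9D 92 A1.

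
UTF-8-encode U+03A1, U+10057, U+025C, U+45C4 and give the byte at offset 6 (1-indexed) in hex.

0x97

1-indexed offset 6 is 0-indexed offset 5.
U+03A1 → 2-byte form CE A1 at offsets 0–1.
U+10057 → 4-byte form F0 90 81 97 at offsets 2–5.
Offset 5 falls in char 2's range; it's byte 4 of F0 90 81 97 = 0x97.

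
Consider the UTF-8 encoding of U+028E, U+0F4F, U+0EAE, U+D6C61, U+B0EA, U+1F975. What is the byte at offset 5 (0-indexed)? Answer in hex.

U+028E → 2-byte form CA 8E at offsets 0–1.
U+0F4F → 3-byte form E0 BD 8F at offsets 2–4.
U+0EAE → 3-byte form E0 BA AE at offsets 5–7.
Offset 5 falls in char 3's range; it's byte 1 of E0 BA AE = 0xE0.

0xE0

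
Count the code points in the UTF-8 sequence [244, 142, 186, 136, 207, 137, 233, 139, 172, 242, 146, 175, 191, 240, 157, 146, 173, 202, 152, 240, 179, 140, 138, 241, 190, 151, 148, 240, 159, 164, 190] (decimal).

Byte at offset 0: 0xF4 = 11110100 → 4-byte char (#1). Advance 4.
Byte at offset 4: 0xCF = 11001111 → 2-byte char (#2). Advance 2.
Byte at offset 6: 0xE9 = 11101001 → 3-byte char (#3). Advance 3.
Byte at offset 9: 0xF2 = 11110010 → 4-byte char (#4). Advance 4.
Byte at offset 13: 0xF0 = 11110000 → 4-byte char (#5). Advance 4.
Byte at offset 17: 0xCA = 11001010 → 2-byte char (#6). Advance 2.
Byte at offset 19: 0xF0 = 11110000 → 4-byte char (#7). Advance 4.
Byte at offset 23: 0xF1 = 11110001 → 4-byte char (#8). Advance 4.
Byte at offset 27: 0xF0 = 11110000 → 4-byte char (#9). Advance 4.
Reached end at offset 31 after 9 code points.

9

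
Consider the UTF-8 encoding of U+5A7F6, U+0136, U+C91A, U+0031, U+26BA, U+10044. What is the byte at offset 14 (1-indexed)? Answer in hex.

1-indexed offset 14 is 0-indexed offset 13.
U+5A7F6 → 4-byte form F1 9A 9F B6 at offsets 0–3.
U+0136 → 2-byte form C4 B6 at offsets 4–5.
U+C91A → 3-byte form EC A4 9A at offsets 6–8.
U+0031 → 1-byte form 31 at offsets 9–9.
U+26BA → 3-byte form E2 9A BA at offsets 10–12.
U+10044 → 4-byte form F0 90 81 84 at offsets 13–16.
Offset 13 falls in char 6's range; it's byte 1 of F0 90 81 84 = 0xF0.

0xF0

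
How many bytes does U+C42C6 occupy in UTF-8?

U+C42C6 = 0xC42C6. UTF-8 uses 1 byte below 0x80, 2 below 0x800, 3 below 0x10000, 4 up to 0x10FFFF. 0xC42C6 is in U+10000–U+10FFFF → 4 bytes.

4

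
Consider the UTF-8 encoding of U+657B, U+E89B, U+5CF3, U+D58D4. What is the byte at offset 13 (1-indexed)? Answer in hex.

1-indexed offset 13 is 0-indexed offset 12.
U+657B → 3-byte form E6 95 BB at offsets 0–2.
U+E89B → 3-byte form EE A2 9B at offsets 3–5.
U+5CF3 → 3-byte form E5 B3 B3 at offsets 6–8.
U+D58D4 → 4-byte form F3 95 A3 94 at offsets 9–12.
Offset 12 falls in char 4's range; it's byte 4 of F3 95 A3 94 = 0x94.

0x94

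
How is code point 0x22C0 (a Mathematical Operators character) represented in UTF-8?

E2 8B 80

U+22C0 = 0x22C0 = 8896 decimal. In range U+0800–U+FFFF → 3-byte form: 1110xxxx 10xxxxxx 10xxxxxx.
Binary (16 bits): 0010001011000000.
Split 4+6+6: 0010 | 001011 | 000000.
Byte 1: 11100010 = 0xE2.
Byte 2: 10001011 = 0x8B.
Byte 3: 10000000 = 0x80.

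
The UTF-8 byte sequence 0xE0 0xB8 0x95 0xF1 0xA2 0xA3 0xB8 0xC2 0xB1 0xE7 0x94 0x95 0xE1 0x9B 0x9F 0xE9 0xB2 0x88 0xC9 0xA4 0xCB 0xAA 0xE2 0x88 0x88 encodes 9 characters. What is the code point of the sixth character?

Offset 0: leading byte 0xE0 = 11100000 → 3-byte char #1 = E0 B8 95.
Offset 3: leading byte 0xF1 = 11110001 → 4-byte char #2 = F1 A2 A3 B8.
Offset 7: leading byte 0xC2 = 11000010 → 2-byte char #3 = C2 B1.
Offset 9: leading byte 0xE7 = 11100111 → 3-byte char #4 = E7 94 95.
Offset 12: leading byte 0xE1 = 11100001 → 3-byte char #5 = E1 9B 9F.
Offset 15: leading byte 0xE9 = 11101001 → 3-byte char #6 = E9 B2 88.
Leading byte 0xE9 = 11101001 matches 1110xxxx → 3-byte sequence.
Byte 1: 0xE9 = 11101001, payload 1001 (4 bits).
Byte 2: 0xB2 = 10110010 (10xxxxxx ✓), payload 110010.
Byte 3: 0x88 = 10001000 (10xxxxxx ✓), payload 001000.
Concatenate: 1001110010001000 = 0x9C88 (16 bits → U+9C88).

U+9C88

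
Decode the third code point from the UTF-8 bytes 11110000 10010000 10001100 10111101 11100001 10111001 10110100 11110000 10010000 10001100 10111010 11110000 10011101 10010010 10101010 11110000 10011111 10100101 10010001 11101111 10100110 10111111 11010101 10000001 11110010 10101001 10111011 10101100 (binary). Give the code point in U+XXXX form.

Offset 0: leading byte 0xF0 = 11110000 → 4-byte char #1 = F0 90 8C BD.
Offset 4: leading byte 0xE1 = 11100001 → 3-byte char #2 = E1 B9 B4.
Offset 7: leading byte 0xF0 = 11110000 → 4-byte char #3 = F0 90 8C BA.
Leading byte 0xF0 = 11110000 matches 11110xxx → 4-byte sequence.
Byte 1: 0xF0 = 11110000, payload 000 (3 bits).
Byte 2: 0x90 = 10010000 (10xxxxxx ✓), payload 010000.
Byte 3: 0x8C = 10001100 (10xxxxxx ✓), payload 001100.
Byte 4: 0xBA = 10111010 (10xxxxxx ✓), payload 111010.
Concatenate: 000010000001100111010 = 0x1033A (21 bits → U+1033A).

U+1033A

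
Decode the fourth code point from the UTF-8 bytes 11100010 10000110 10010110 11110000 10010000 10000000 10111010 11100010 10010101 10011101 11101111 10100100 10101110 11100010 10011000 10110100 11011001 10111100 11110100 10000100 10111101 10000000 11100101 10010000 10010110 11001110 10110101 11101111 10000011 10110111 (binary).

U+F92E

Offset 0: leading byte 0xE2 = 11100010 → 3-byte char #1 = E2 86 96.
Offset 3: leading byte 0xF0 = 11110000 → 4-byte char #2 = F0 90 80 BA.
Offset 7: leading byte 0xE2 = 11100010 → 3-byte char #3 = E2 95 9D.
Offset 10: leading byte 0xEF = 11101111 → 3-byte char #4 = EF A4 AE.
Leading byte 0xEF = 11101111 matches 1110xxxx → 3-byte sequence.
Byte 1: 0xEF = 11101111, payload 1111 (4 bits).
Byte 2: 0xA4 = 10100100 (10xxxxxx ✓), payload 100100.
Byte 3: 0xAE = 10101110 (10xxxxxx ✓), payload 101110.
Concatenate: 1111100100101110 = 0xF92E (16 bits → U+F92E).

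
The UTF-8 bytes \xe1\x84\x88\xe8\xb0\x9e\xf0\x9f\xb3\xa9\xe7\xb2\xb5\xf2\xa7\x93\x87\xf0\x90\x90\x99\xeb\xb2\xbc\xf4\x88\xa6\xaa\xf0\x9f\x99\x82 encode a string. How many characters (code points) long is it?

Byte at offset 0: 0xE1 = 11100001 → 3-byte char (#1). Advance 3.
Byte at offset 3: 0xE8 = 11101000 → 3-byte char (#2). Advance 3.
Byte at offset 6: 0xF0 = 11110000 → 4-byte char (#3). Advance 4.
Byte at offset 10: 0xE7 = 11100111 → 3-byte char (#4). Advance 3.
Byte at offset 13: 0xF2 = 11110010 → 4-byte char (#5). Advance 4.
Byte at offset 17: 0xF0 = 11110000 → 4-byte char (#6). Advance 4.
Byte at offset 21: 0xEB = 11101011 → 3-byte char (#7). Advance 3.
Byte at offset 24: 0xF4 = 11110100 → 4-byte char (#8). Advance 4.
Byte at offset 28: 0xF0 = 11110000 → 4-byte char (#9). Advance 4.
Reached end at offset 32 after 9 code points.

9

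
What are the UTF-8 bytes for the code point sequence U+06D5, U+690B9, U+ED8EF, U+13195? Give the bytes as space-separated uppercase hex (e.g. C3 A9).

U+06D5: 2-byte form → DB 95.
U+690B9: 4-byte form → F1 A9 82 B9.
U+ED8EF: 4-byte form → F3 AD A3 AF.
U+13195: 4-byte form → F0 93 86 95.
Concatenated (14 bytes): DB 95 F1 A9 82 B9 F3 AD A3 AF F0 93 86 95.

DB 95 F1 A9 82 B9 F3 AD A3 AF F0 93 86 95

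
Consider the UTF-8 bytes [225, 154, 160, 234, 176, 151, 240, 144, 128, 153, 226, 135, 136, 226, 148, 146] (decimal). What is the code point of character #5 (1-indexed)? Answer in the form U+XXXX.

Offset 0: leading byte 0xE1 = 11100001 → 3-byte char #1 = E1 9A A0.
Offset 3: leading byte 0xEA = 11101010 → 3-byte char #2 = EA B0 97.
Offset 6: leading byte 0xF0 = 11110000 → 4-byte char #3 = F0 90 80 99.
Offset 10: leading byte 0xE2 = 11100010 → 3-byte char #4 = E2 87 88.
Offset 13: leading byte 0xE2 = 11100010 → 3-byte char #5 = E2 94 92.
Leading byte 0xE2 = 11100010 matches 1110xxxx → 3-byte sequence.
Byte 1: 0xE2 = 11100010, payload 0010 (4 bits).
Byte 2: 0x94 = 10010100 (10xxxxxx ✓), payload 010100.
Byte 3: 0x92 = 10010010 (10xxxxxx ✓), payload 010010.
Concatenate: 0010010100010010 = 0x2512 (16 bits → U+2512).

U+2512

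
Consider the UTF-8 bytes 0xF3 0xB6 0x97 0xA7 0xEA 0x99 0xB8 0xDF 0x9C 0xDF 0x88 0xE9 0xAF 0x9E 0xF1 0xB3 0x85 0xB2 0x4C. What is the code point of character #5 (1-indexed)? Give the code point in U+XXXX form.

U+9BDE

Offset 0: leading byte 0xF3 = 11110011 → 4-byte char #1 = F3 B6 97 A7.
Offset 4: leading byte 0xEA = 11101010 → 3-byte char #2 = EA 99 B8.
Offset 7: leading byte 0xDF = 11011111 → 2-byte char #3 = DF 9C.
Offset 9: leading byte 0xDF = 11011111 → 2-byte char #4 = DF 88.
Offset 11: leading byte 0xE9 = 11101001 → 3-byte char #5 = E9 AF 9E.
Leading byte 0xE9 = 11101001 matches 1110xxxx → 3-byte sequence.
Byte 1: 0xE9 = 11101001, payload 1001 (4 bits).
Byte 2: 0xAF = 10101111 (10xxxxxx ✓), payload 101111.
Byte 3: 0x9E = 10011110 (10xxxxxx ✓), payload 011110.
Concatenate: 1001101111011110 = 0x9BDE (16 bits → U+9BDE).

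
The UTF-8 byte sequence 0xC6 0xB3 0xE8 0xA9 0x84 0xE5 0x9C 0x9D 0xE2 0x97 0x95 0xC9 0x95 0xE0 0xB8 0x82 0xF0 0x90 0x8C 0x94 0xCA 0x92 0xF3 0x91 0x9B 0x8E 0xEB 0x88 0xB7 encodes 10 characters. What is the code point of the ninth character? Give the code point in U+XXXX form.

Offset 0: leading byte 0xC6 = 11000110 → 2-byte char #1 = C6 B3.
Offset 2: leading byte 0xE8 = 11101000 → 3-byte char #2 = E8 A9 84.
Offset 5: leading byte 0xE5 = 11100101 → 3-byte char #3 = E5 9C 9D.
Offset 8: leading byte 0xE2 = 11100010 → 3-byte char #4 = E2 97 95.
Offset 11: leading byte 0xC9 = 11001001 → 2-byte char #5 = C9 95.
Offset 13: leading byte 0xE0 = 11100000 → 3-byte char #6 = E0 B8 82.
Offset 16: leading byte 0xF0 = 11110000 → 4-byte char #7 = F0 90 8C 94.
Offset 20: leading byte 0xCA = 11001010 → 2-byte char #8 = CA 92.
Offset 22: leading byte 0xF3 = 11110011 → 4-byte char #9 = F3 91 9B 8E.
Leading byte 0xF3 = 11110011 matches 11110xxx → 4-byte sequence.
Byte 1: 0xF3 = 11110011, payload 011 (3 bits).
Byte 2: 0x91 = 10010001 (10xxxxxx ✓), payload 010001.
Byte 3: 0x9B = 10011011 (10xxxxxx ✓), payload 011011.
Byte 4: 0x8E = 10001110 (10xxxxxx ✓), payload 001110.
Concatenate: 011010001011011001110 = 0xD16CE (21 bits → U+D16CE).

U+D16CE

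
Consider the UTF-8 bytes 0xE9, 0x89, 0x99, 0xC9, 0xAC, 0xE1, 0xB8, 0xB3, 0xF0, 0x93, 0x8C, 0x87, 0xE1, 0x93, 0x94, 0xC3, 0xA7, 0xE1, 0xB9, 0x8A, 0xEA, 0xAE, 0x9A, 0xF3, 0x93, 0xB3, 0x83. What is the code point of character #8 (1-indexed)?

Offset 0: leading byte 0xE9 = 11101001 → 3-byte char #1 = E9 89 99.
Offset 3: leading byte 0xC9 = 11001001 → 2-byte char #2 = C9 AC.
Offset 5: leading byte 0xE1 = 11100001 → 3-byte char #3 = E1 B8 B3.
Offset 8: leading byte 0xF0 = 11110000 → 4-byte char #4 = F0 93 8C 87.
Offset 12: leading byte 0xE1 = 11100001 → 3-byte char #5 = E1 93 94.
Offset 15: leading byte 0xC3 = 11000011 → 2-byte char #6 = C3 A7.
Offset 17: leading byte 0xE1 = 11100001 → 3-byte char #7 = E1 B9 8A.
Offset 20: leading byte 0xEA = 11101010 → 3-byte char #8 = EA AE 9A.
Leading byte 0xEA = 11101010 matches 1110xxxx → 3-byte sequence.
Byte 1: 0xEA = 11101010, payload 1010 (4 bits).
Byte 2: 0xAE = 10101110 (10xxxxxx ✓), payload 101110.
Byte 3: 0x9A = 10011010 (10xxxxxx ✓), payload 011010.
Concatenate: 1010101110011010 = 0xAB9A (16 bits → U+AB9A).

U+AB9A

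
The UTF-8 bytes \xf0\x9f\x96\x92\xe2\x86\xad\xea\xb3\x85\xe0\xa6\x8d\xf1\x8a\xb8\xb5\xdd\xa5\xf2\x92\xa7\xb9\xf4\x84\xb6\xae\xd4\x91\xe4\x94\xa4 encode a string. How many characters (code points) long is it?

Byte at offset 0: 0xF0 = 11110000 → 4-byte char (#1). Advance 4.
Byte at offset 4: 0xE2 = 11100010 → 3-byte char (#2). Advance 3.
Byte at offset 7: 0xEA = 11101010 → 3-byte char (#3). Advance 3.
Byte at offset 10: 0xE0 = 11100000 → 3-byte char (#4). Advance 3.
Byte at offset 13: 0xF1 = 11110001 → 4-byte char (#5). Advance 4.
Byte at offset 17: 0xDD = 11011101 → 2-byte char (#6). Advance 2.
Byte at offset 19: 0xF2 = 11110010 → 4-byte char (#7). Advance 4.
Byte at offset 23: 0xF4 = 11110100 → 4-byte char (#8). Advance 4.
Byte at offset 27: 0xD4 = 11010100 → 2-byte char (#9). Advance 2.
Byte at offset 29: 0xE4 = 11100100 → 3-byte char (#10). Advance 3.
Reached end at offset 32 after 10 code points.

10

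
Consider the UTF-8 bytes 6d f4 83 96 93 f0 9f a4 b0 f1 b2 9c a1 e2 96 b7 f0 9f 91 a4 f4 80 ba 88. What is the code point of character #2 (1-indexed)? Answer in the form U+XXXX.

Offset 0: leading byte 0x6D = 01101101 → 1-byte char #1 = 6D.
Offset 1: leading byte 0xF4 = 11110100 → 4-byte char #2 = F4 83 96 93.
Leading byte 0xF4 = 11110100 matches 11110xxx → 4-byte sequence.
Byte 1: 0xF4 = 11110100, payload 100 (3 bits).
Byte 2: 0x83 = 10000011 (10xxxxxx ✓), payload 000011.
Byte 3: 0x96 = 10010110 (10xxxxxx ✓), payload 010110.
Byte 4: 0x93 = 10010011 (10xxxxxx ✓), payload 010011.
Concatenate: 100000011010110010011 = 0x103593 (21 bits → U+103593).

U+103593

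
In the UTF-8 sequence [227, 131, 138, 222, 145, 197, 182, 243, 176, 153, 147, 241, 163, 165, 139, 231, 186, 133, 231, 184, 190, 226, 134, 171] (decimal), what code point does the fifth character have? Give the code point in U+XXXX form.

Offset 0: leading byte 0xE3 = 11100011 → 3-byte char #1 = E3 83 8A.
Offset 3: leading byte 0xDE = 11011110 → 2-byte char #2 = DE 91.
Offset 5: leading byte 0xC5 = 11000101 → 2-byte char #3 = C5 B6.
Offset 7: leading byte 0xF3 = 11110011 → 4-byte char #4 = F3 B0 99 93.
Offset 11: leading byte 0xF1 = 11110001 → 4-byte char #5 = F1 A3 A5 8B.
Leading byte 0xF1 = 11110001 matches 11110xxx → 4-byte sequence.
Byte 1: 0xF1 = 11110001, payload 001 (3 bits).
Byte 2: 0xA3 = 10100011 (10xxxxxx ✓), payload 100011.
Byte 3: 0xA5 = 10100101 (10xxxxxx ✓), payload 100101.
Byte 4: 0x8B = 10001011 (10xxxxxx ✓), payload 001011.
Concatenate: 001100011100101001011 = 0x6394B (21 bits → U+6394B).

U+6394B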